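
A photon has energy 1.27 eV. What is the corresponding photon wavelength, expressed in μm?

Use h = 6.62607015·10^-34 J·s, c = 2.99792458·10^8 m/s, 1 eV = 1.602176634·10^-19 J.
First convert: E = 1.27 eV = 2.0348·10^-19 J.
Apply λ = hc/E: λ = 9.763·10^-7 m.
Converting to μm: λ = 0.9763 μm ≈ 0.976 μm.

0.976 μm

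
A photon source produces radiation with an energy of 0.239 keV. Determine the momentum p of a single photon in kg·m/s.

1.28e-25 kg·m/s

(c = 2.99792458e8 m/s, 1 eV = 1.602176634e-19 J.)
Convert to SI: E = 0.239 keV = 3.8292e-17 J.
For a photon p = E/c, so p = 1.277e-25 kg·m/s.
So p ≈ 1.28e-25 kg·m/s.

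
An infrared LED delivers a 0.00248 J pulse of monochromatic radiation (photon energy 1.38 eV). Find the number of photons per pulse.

Per-photon energy: E = 2.211e-19 J (from energy = 1.38 eV).
N = E_total / E_photon = 0.00248 J / 2.211e-19 J = 1.12e16.

1.12e16 photons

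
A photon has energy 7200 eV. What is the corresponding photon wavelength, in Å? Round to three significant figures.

Take h = 6.62607015e-34 J·s, c = 2.99792458e8 m/s, 1 eV = 1.602176634e-19 J.
Convert to SI: E = 7200 eV = 1.1536e-15 J.
For a photon λ = hc/E, so λ = 1.722e-10 m.
Converting to Å: λ = 1.722 Å ≈ 1.72 Å.

1.72 Å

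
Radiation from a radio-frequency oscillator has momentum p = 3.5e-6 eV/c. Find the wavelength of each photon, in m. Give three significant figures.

0.354 m

Convert to SI: p = 3.5e-6 eV/c = 1.8705e-33 kg·m/s.
For a photon λ = h/p, so λ = 0.3542 m.
So λ ≈ 0.354 m.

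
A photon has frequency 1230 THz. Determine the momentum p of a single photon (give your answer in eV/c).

5.09 eV/c

Convert to SI: f = 1230 THz = 1.23·10^15 Hz.
For a photon p = hf/c, so p = 2.719·10^-27 kg·m/s.
Converting to eV/c: p = 5.087 eV/c ≈ 5.09 eV/c.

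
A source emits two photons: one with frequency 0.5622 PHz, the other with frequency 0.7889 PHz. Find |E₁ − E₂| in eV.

0.938 eV

Using E = hf: E₁ = 3.7252e-19 J, E₂ = 5.2273e-19 J.
|ΔE| = |3.7252e-19 − 5.2273e-19| = 1.50e-19 J = 0.938 eV.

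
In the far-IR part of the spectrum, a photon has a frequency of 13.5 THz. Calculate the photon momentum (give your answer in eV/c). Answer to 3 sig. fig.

(h = 6.62607015e-34 J·s, c = 2.99792458e8 m/s, 1 eV = 1.602176634e-19 J.)
Convert to SI: f = 13.5 THz = 1.35e13 Hz.
Apply p = hf/c: p = 2.984e-29 kg·m/s.
Converting to eV/c: p = 0.05583 eV/c ≈ 0.0558 eV/c.

0.0558 eV/c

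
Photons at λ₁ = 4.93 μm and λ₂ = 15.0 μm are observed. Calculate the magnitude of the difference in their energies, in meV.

169 meV

Using E = hc/λ: E₁ = 4.029 × 10^-20 J, E₂ = 1.324 × 10^-20 J.
|ΔE| = |4.029 × 10^-20 − 1.324 × 10^-20| = 2.71 × 10^-20 J = 169 meV.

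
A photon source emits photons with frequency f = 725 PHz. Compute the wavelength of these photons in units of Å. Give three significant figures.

In SI units: f = 725 PHz = 7.25e17 Hz.
Apply λ = c/f: λ = 4.135e-10 m.
Converting to Å: λ = 4.135 Å ≈ 4.14 Å.

4.14 Å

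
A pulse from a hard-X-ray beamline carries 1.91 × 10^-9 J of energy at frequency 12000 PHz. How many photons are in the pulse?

2.40 × 10^5 photons

Per-photon energy: E = 7.951 × 10^-15 J (from frequency = 12000 PHz).
N = E_total / E_photon = 1.91 × 10^-9 J / 7.951 × 10^-15 J = 2.40 × 10^5.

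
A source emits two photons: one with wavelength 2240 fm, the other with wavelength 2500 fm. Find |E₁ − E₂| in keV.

Using E = hc/λ: E₁ = 8.868 × 10^-14 J, E₂ = 7.946 × 10^-14 J.
|ΔE| = |8.868 × 10^-14 − 7.946 × 10^-14| = 9.22 × 10^-15 J = 57.6 keV.

57.6 keV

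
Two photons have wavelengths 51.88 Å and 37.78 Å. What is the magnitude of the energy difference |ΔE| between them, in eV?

Using E = hc/λ: E₁ = 3.8289e-17 J, E₂ = 5.2579e-17 J.
|ΔE| = |3.8289e-17 − 5.2579e-17| = 1.43e-17 J = 89.2 eV.

89.2 eV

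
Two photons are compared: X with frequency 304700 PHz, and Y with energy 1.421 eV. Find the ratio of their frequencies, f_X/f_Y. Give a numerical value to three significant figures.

f_X = 3.047e20 Hz (from frequency = 304700 PHz, via f given directly).
f_Y = 3.436e14 Hz (from energy = 1.421 eV, via f = E/h).
Ratio = 3.047e20 / 3.436e14 = 8.87e5.

8.87e5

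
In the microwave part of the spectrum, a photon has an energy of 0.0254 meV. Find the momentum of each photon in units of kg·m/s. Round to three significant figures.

1.36e-32 kg·m/s

Take c = 2.99792458e8 m/s, 1 eV = 1.602176634e-19 J.
In SI units: E = 0.0254 meV = 4.0695e-24 J.
Apply p = E/c: p = 1.357e-32 kg·m/s.
So p ≈ 1.36e-32 kg·m/s.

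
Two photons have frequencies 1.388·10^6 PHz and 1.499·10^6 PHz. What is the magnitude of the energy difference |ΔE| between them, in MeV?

Using E = hf: E₁ = 9.1970·10^-13 J, E₂ = 9.9325·10^-13 J.
|ΔE| = |9.1970·10^-13 − 9.9325·10^-13| = 7.35·10^-14 J = 0.459 MeV.

0.459 MeV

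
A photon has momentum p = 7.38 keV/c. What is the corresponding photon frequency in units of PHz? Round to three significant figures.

In SI units: p = 7.38 keV/c = 3.9441e-24 kg·m/s.
For a photon f = pc/h, so f = 1.784e18 Hz.
Converting to PHz: f = 1784 PHz ≈ 1780 PHz.

1780 PHz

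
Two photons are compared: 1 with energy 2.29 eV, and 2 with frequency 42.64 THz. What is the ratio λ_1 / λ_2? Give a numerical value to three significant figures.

λ_1 = 5.414 × 10^-7 m (from energy = 2.29 eV, via λ = hc/E).
λ_2 = 7.031 × 10^-6 m (from frequency = 42.64 THz, via λ = c/f).
Ratio = 5.414 × 10^-7 / 7.031 × 10^-6 = 0.0770.

0.0770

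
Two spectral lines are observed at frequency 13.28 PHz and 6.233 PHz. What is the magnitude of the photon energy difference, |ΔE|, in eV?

29.1 eV

Using E = hf: E₁ = 8.7994 × 10^-18 J, E₂ = 4.1300 × 10^-18 J.
|ΔE| = |8.7994 × 10^-18 − 4.1300 × 10^-18| = 4.67 × 10^-18 J = 29.1 eV.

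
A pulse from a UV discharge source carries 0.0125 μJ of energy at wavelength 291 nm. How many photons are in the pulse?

1.83e10 photons

Per-photon energy: E = 6.826e-19 J (from wavelength = 291 nm).
N = E_total / E_photon = 1.25e-8 J / 6.826e-19 J = 1.83e10.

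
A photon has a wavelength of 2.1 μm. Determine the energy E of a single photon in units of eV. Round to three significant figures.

Use h = 6.62607015 × 10^-34 J·s, c = 2.99792458 × 10^8 m/s, 1 eV = 1.602176634 × 10^-19 J.
Convert to SI: λ = 2.1 μm = 2.1 × 10^-6 m.
For a photon E = hc/λ, so E = 9.459 × 10^-20 J.
Converting to eV: E = 0.5904 eV ≈ 0.590 eV.

0.590 eV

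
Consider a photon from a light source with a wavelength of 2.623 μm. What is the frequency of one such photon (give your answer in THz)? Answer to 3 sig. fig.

114 THz

In SI units: λ = 2.623 μm = 2.623·10^-6 m.
The photon relation is f = c/λ, giving f = 1.143·10^14 Hz.
Converting to THz: f = 114.3 THz ≈ 114 THz.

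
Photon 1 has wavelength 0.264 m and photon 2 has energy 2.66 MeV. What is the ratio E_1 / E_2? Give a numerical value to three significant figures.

1.77 × 10^-12

E_1 = 7.524 × 10^-25 J (from wavelength = 0.264 m, via E = hc/λ).
E_2 = 4.262 × 10^-13 J (from energy = 2.66 MeV, via E given directly).
Ratio = 7.524 × 10^-25 / 4.262 × 10^-13 = 1.77 × 10^-12.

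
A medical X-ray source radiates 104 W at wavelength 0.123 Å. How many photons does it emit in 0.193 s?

Total energy: E_total = P·t = 104 × 0.193 = 20.07 J.
Per-photon energy: E = 1.615e-14 J.
N = E_total / E_photon = 1.24e15.

1.24e15 photons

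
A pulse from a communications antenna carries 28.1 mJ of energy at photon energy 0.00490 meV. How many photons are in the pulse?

3.58e22 photons

Per-photon energy: E = 7.851e-25 J (from energy = 0.00490 meV).
N = E_total / E_photon = 0.0281 J / 7.851e-25 J = 3.58e22.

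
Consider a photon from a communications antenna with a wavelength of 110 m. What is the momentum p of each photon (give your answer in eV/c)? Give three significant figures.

For a photon p = h/λ, so p = 6.024e-36 kg·m/s.
Converting to eV/c: p = 1.127e-8 eV/c ≈ 1.13e-8 eV/c.

1.13e-8 eV/c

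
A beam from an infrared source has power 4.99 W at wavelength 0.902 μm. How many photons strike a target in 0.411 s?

9.31 × 10^18 photons

Total energy: E_total = P·t = 4.99 × 0.411 = 2.051 J.
Per-photon energy: E = 2.202 × 10^-19 J.
N = E_total / E_photon = 9.31 × 10^18.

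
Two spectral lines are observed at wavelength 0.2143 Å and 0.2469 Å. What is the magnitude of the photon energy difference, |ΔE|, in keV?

7.64 keV

Using E = hc/λ: E₁ = 9.2695·10^-15 J, E₂ = 8.0455·10^-15 J.
|ΔE| = |9.2695·10^-15 − 8.0455·10^-15| = 1.22·10^-15 J = 7.64 keV.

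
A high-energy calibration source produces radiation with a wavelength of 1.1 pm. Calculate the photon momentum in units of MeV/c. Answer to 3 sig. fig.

Convert to SI: λ = 1.1 pm = 1.1 × 10^-12 m.
Apply p = h/λ: p = 6.024 × 10^-22 kg·m/s.
Converting to MeV/c: p = 1.127 MeV/c ≈ 1.13 MeV/c.

1.13 MeV/c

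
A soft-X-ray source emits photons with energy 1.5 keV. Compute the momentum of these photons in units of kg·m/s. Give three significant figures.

(c = 2.99792458 × 10^8 m/s, 1 eV = 1.602176634 × 10^-19 J.)
Convert to SI: E = 1.5 keV = 2.4033 × 10^-16 J.
Since p = E/c for a photon, p = 8.016 × 10^-25 kg·m/s.
So p ≈ 8.02 × 10^-25 kg·m/s.

8.02 × 10^-25 kg·m/s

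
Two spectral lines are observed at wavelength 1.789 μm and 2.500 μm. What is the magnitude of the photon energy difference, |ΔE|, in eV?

0.197 eV

Using E = hc/λ: E₁ = 1.1104 × 10^-19 J, E₂ = 7.9458 × 10^-20 J.
|ΔE| = |1.1104 × 10^-19 − 7.9458 × 10^-20| = 3.16 × 10^-20 J = 0.197 eV.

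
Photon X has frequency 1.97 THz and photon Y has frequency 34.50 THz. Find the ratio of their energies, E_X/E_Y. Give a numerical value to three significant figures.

0.0571

E_X = 1.305 × 10^-21 J (from frequency = 1.97 THz, via E = hf).
E_Y = 2.286 × 10^-20 J (from frequency = 34.50 THz, via E = hf).
Ratio = 1.305 × 10^-21 / 2.286 × 10^-20 = 0.0571.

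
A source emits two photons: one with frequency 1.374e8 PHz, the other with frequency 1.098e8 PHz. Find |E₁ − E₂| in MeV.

114 MeV

Using E = hf: E₁ = 9.1042e-11 J, E₂ = 7.2754e-11 J.
|ΔE| = |9.1042e-11 − 7.2754e-11| = 1.83e-11 J = 114 MeV.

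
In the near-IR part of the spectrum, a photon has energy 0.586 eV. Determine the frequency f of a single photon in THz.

(h = 6.62607015 × 10^-34 J·s, 1 eV = 1.602176634 × 10^-19 J.)
First convert: E = 0.586 eV = 9.3888 × 10^-20 J.
Apply f = E/h: f = 1.417 × 10^14 Hz.
Converting to THz: f = 141.7 THz ≈ 142 THz.

142 THz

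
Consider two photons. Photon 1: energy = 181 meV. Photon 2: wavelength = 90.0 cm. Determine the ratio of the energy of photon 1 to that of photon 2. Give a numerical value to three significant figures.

1.31e5

E_1 = 2.900e-20 J (from energy = 181 meV, via E given directly).
E_2 = 2.207e-25 J (from wavelength = 90.0 cm, via E = hc/λ).
Ratio = 2.900e-20 / 2.207e-25 = 1.31e5.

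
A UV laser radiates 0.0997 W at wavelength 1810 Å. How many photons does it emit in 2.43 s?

2.21·10^17 photons

Total energy: E_total = P·t = 0.0997 × 2.43 = 0.2423 J.
Per-photon energy: E = 1.097·10^-18 J.
N = E_total / E_photon = 2.21·10^17.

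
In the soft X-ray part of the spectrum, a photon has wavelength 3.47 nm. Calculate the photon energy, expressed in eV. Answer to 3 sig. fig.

357 eV

Convert to SI: λ = 3.47 nm = 3.47·10^-9 m.
Since E = hc/λ for a photon, E = 5.725·10^-17 J.
Converting to eV: E = 357.3 eV ≈ 357 eV.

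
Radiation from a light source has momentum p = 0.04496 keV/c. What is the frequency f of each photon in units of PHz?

10.9 PHz

Use h = 6.62607015 × 10^-34 J·s, c = 2.99792458 × 10^8 m/s, 1 eV = 1.602176634 × 10^-19 J.
Convert to SI: p = 0.04496 keV/c = 2.4028 × 10^-26 kg·m/s.
Apply f = pc/h: f = 1.087 × 10^16 Hz.
Converting to PHz: f = 10.87 PHz ≈ 10.9 PHz.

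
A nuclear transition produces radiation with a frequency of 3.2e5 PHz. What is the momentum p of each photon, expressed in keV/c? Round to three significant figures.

1320 keV/c

Use h = 6.62607015e-34 J·s, c = 2.99792458e8 m/s, 1 eV = 1.602176634e-19 J.
Convert to SI: f = 3.2e5 PHz = 3.2e20 Hz.
Since p = hf/c for a photon, p = 7.073e-22 kg·m/s.
Converting to keV/c: p = 1323 keV/c ≈ 1320 keV/c.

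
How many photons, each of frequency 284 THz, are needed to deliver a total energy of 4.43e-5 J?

Per-photon energy: E = 1.882e-19 J (from frequency = 284 THz).
N = E_total / E_photon = 4.43e-5 J / 1.882e-19 J = 2.35e14.

2.35e14 photons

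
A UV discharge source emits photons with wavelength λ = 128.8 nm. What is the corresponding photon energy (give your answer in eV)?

Take h = 6.62607015e-34 J·s, c = 2.99792458e8 m/s, 1 eV = 1.602176634e-19 J.
First convert: λ = 128.8 nm = 1.288e-7 m.
Since E = hc/λ for a photon, E = 1.542e-18 J.
Converting to eV: E = 9.626 eV ≈ 9.63 eV.

9.63 eV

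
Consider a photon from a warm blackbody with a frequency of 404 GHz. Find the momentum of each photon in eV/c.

Convert to SI: f = 404 GHz = 4.04 × 10^11 Hz.
Apply p = hf/c: p = 8.929 × 10^-31 kg·m/s.
Converting to eV/c: p = 0.001671 eV/c ≈ 1.67 × 10^-3 eV/c.

1.67 × 10^-3 eV/c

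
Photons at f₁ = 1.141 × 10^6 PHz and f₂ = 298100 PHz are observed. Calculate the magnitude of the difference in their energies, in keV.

Using E = hf: E₁ = 7.5603 × 10^-13 J, E₂ = 1.9752 × 10^-13 J.
|ΔE| = |7.5603 × 10^-13 − 1.9752 × 10^-13| = 5.59 × 10^-13 J = 3490 keV.

3490 keV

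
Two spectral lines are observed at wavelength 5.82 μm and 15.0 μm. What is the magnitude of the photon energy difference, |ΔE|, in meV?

Using E = hc/λ: E₁ = 3.413 × 10^-20 J, E₂ = 1.324 × 10^-20 J.
|ΔE| = |3.413 × 10^-20 − 1.324 × 10^-20| = 2.09 × 10^-20 J = 130 meV.

130 meV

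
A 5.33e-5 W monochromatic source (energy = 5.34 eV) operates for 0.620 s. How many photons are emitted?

Total energy: E_total = P·t = 5.33e-5 × 0.620 = 3.305e-5 J.
Per-photon energy: E = 8.556e-19 J.
N = E_total / E_photon = 3.86e13.

3.86e13 photons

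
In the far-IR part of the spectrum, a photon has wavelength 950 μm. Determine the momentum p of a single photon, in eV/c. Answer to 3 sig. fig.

In SI units: λ = 950 μm = 9.5·10^-4 m.
The photon relation is p = h/λ, giving p = 6.975·10^-31 kg·m/s.
Converting to eV/c: p = 0.001305 eV/c ≈ 1.31·10^-3 eV/c.

1.31·10^-3 eV/c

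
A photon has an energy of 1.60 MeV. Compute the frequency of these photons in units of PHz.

3.87e5 PHz

Take h = 6.62607015e-34 J·s, 1 eV = 1.602176634e-19 J.
First convert: E = 1.60 MeV = 2.5635e-13 J.
Apply f = E/h: f = 3.869e20 Hz.
Converting to PHz: f = 386900 PHz ≈ 3.87e5 PHz.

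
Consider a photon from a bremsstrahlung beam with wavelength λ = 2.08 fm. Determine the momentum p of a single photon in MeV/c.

596 MeV/c

Take h = 6.62607015e-34 J·s, c = 2.99792458e8 m/s, 1 eV = 1.602176634e-19 J.
Convert to SI: λ = 2.08 fm = 2.08e-15 m.
The photon relation is p = h/λ, giving p = 3.186e-19 kg·m/s.
Converting to MeV/c: p = 596.1 MeV/c ≈ 596 MeV/c.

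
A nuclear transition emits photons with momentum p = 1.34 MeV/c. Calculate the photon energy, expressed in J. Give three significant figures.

Take c = 2.99792458e8 m/s, 1 eV = 1.602176634e-19 J.
In SI units: p = 1.34 MeV/c = 7.1613e-22 kg·m/s.
For a photon E = pc, so E = 2.147e-13 J.
So E ≈ 2.15e-13 J.

2.15e-13 J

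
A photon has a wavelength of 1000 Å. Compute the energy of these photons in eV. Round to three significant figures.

Take h = 6.62607015e-34 J·s, c = 2.99792458e8 m/s, 1 eV = 1.602176634e-19 J.
Convert to SI: λ = 1000 Å = 1.0e-7 m.
The photon relation is E = hc/λ, giving E = 1.986e-18 J.
Converting to eV: E = 12.40 eV ≈ 12.4 eV.

12.4 eV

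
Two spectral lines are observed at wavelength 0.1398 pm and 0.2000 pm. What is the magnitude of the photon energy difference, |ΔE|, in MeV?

Using E = hc/λ: E₁ = 1.4209e-12 J, E₂ = 9.9322e-13 J.
|ΔE| = |1.4209e-12 − 9.9322e-13| = 4.28e-13 J = 2.67 MeV.

2.67 MeV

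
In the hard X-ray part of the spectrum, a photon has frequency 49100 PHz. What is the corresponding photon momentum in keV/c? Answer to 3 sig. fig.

First convert: f = 49100 PHz = 4.91 × 10^19 Hz.
For a photon p = hf/c, so p = 1.085 × 10^-22 kg·m/s.
Converting to keV/c: p = 203.1 keV/c ≈ 203 keV/c.

203 keV/c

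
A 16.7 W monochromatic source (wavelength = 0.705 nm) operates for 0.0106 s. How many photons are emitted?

6.28e14 photons

Total energy: E_total = P·t = 16.7 × 0.0106 = 0.1770 J.
Per-photon energy: E = 2.818e-16 J.
N = E_total / E_photon = 6.28e14.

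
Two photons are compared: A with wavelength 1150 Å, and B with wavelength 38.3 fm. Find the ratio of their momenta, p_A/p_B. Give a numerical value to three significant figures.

p_A = 5.762 × 10^-27 kg·m/s (from wavelength = 1150 Å, via p = h/λ).
p_B = 1.730 × 10^-20 kg·m/s (from wavelength = 38.3 fm, via p = h/λ).
Ratio = 5.762 × 10^-27 / 1.730 × 10^-20 = 3.33 × 10^-7.

3.33 × 10^-7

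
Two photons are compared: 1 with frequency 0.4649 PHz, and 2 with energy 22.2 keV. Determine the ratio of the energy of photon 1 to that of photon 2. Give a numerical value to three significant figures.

E_1 = 3.080e-19 J (from frequency = 0.4649 PHz, via E = hf).
E_2 = 3.557e-15 J (from energy = 22.2 keV, via E given directly).
Ratio = 3.080e-19 / 3.557e-15 = 8.66e-5.

8.66e-5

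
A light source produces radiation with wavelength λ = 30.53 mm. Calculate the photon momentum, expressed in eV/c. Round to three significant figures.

4.06·10^-5 eV/c

(h = 6.62607015·10^-34 J·s, c = 2.99792458·10^8 m/s, 1 eV = 1.602176634·10^-19 J.)
In SI units: λ = 30.53 mm = 0.03053 m.
Apply p = h/λ: p = 2.170·10^-32 kg·m/s.
Converting to eV/c: p = 4.061·10^-5 eV/c ≈ 4.06·10^-5 eV/c.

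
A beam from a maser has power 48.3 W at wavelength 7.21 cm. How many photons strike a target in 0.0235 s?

4.12 × 10^23 photons

Total energy: E_total = P·t = 48.3 × 0.0235 = 1.135 J.
Per-photon energy: E = 2.755 × 10^-24 J.
N = E_total / E_photon = 4.12 × 10^23.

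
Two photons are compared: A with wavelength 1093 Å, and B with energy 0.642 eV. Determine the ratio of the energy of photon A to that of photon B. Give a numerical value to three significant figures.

E_A = 1.817e-18 J (from wavelength = 1093 Å, via E = hc/λ).
E_B = 1.029e-19 J (from energy = 0.642 eV, via E given directly).
Ratio = 1.817e-18 / 1.029e-19 = 17.7.

17.7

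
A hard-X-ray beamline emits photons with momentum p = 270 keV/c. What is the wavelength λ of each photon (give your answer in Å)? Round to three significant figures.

Convert to SI: p = 270 keV/c = 1.4430 × 10^-22 kg·m/s.
Since λ = h/p for a photon, λ = 4.592 × 10^-12 m.
Converting to Å: λ = 0.04592 Å ≈ 0.0459 Å.

0.0459 Å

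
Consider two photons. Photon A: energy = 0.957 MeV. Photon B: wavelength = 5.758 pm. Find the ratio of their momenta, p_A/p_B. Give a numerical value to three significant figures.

p_A = 5.114 × 10^-22 kg·m/s (from energy = 0.957 MeV, via p = E/c).
p_B = 1.151 × 10^-22 kg·m/s (from wavelength = 5.758 pm, via p = h/λ).
Ratio = 5.114 × 10^-22 / 1.151 × 10^-22 = 4.44.

4.44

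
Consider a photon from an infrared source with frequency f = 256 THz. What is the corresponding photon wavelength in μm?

1.17 μm

Use c = 2.99792458 × 10^8 m/s.
In SI units: f = 256 THz = 2.56 × 10^14 Hz.
Apply λ = c/f: λ = 1.171 × 10^-6 m.
Converting to μm: λ = 1.171 μm ≈ 1.17 μm.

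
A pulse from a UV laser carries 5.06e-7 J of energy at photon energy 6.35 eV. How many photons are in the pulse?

Per-photon energy: E = 1.017e-18 J (from energy = 6.35 eV).
N = E_total / E_photon = 5.06e-7 J / 1.017e-18 J = 4.97e11.

4.97e11 photons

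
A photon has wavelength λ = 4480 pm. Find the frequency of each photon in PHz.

(c = 2.99792458 × 10^8 m/s.)
In SI units: λ = 4480 pm = 4.48 × 10^-9 m.
Apply f = c/λ: f = 6.692 × 10^16 Hz.
Converting to PHz: f = 66.92 PHz ≈ 66.9 PHz.

66.9 PHz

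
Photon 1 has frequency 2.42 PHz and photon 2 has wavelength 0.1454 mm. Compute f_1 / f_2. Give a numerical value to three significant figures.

1170

f_1 = 2.420 × 10^15 Hz (from frequency = 2.42 PHz, via f given directly).
f_2 = 2.062 × 10^12 Hz (from wavelength = 0.1454 mm, via f = c/λ).
Ratio = 2.420 × 10^15 / 2.062 × 10^12 = 1170.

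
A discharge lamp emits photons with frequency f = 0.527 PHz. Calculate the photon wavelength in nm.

569 nm

(c = 2.99792458e8 m/s.)
First convert: f = 0.527 PHz = 5.27e14 Hz.
For a photon λ = c/f, so λ = 5.689e-7 m.
Converting to nm: λ = 568.9 nm ≈ 569 nm.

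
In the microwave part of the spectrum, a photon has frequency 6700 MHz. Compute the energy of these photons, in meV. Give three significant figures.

Use h = 6.62607015 × 10^-34 J·s, 1 eV = 1.602176634 × 10^-19 J.
First convert: f = 6700 MHz = 6.7 × 10^9 Hz.
Apply E = hf: E = 4.439 × 10^-24 J.
Converting to meV: E = 0.02771 meV ≈ 0.0277 meV.

0.0277 meV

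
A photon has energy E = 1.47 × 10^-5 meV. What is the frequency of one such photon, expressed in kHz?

In SI units: E = 1.47 × 10^-5 meV = 2.3552 × 10^-27 J.
For a photon f = E/h, so f = 3.554 × 10^6 Hz.
Converting to kHz: f = 3554 kHz ≈ 3550 kHz.

3550 kHz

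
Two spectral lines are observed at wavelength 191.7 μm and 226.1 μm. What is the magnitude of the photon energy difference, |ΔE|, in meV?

Using E = hc/λ: E₁ = 1.0362·10^-21 J, E₂ = 8.7857·10^-22 J.
|ΔE| = |1.0362·10^-21 − 8.7857·10^-22| = 1.58·10^-22 J = 0.984 meV.

0.984 meV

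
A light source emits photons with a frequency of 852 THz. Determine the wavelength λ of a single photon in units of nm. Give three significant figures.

352 nm

Use c = 2.99792458e8 m/s.
Convert to SI: f = 852 THz = 8.52e14 Hz.
For a photon λ = c/f, so λ = 3.519e-7 m.
Converting to nm: λ = 351.9 nm ≈ 352 nm.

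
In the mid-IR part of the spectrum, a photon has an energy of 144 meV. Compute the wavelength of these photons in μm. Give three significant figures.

8.61 μm

First convert: E = 144 meV = 2.3071e-20 J.
The photon relation is λ = hc/E, giving λ = 8.610e-6 m.
Converting to μm: λ = 8.610 μm ≈ 8.61 μm.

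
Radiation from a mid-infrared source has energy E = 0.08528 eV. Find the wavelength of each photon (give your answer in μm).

(h = 6.62607015 × 10^-34 J·s, c = 2.99792458 × 10^8 m/s, 1 eV = 1.602176634 × 10^-19 J.)
In SI units: E = 0.08528 eV = 1.3663 × 10^-20 J.
For a photon λ = hc/E, so λ = 1.454 × 10^-5 m.
Converting to μm: λ = 14.54 μm ≈ 14.5 μm.

14.5 μm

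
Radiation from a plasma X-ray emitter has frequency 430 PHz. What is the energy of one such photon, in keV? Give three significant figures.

First convert: f = 430 PHz = 4.3e17 Hz.
For a photon E = hf, so E = 2.849e-16 J.
Converting to keV: E = 1.778 keV ≈ 1.78 keV.

1.78 keV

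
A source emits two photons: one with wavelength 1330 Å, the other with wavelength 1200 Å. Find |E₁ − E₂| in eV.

1.01 eV

Using E = hc/λ: E₁ = 1.4936 × 10^-18 J, E₂ = 1.6554 × 10^-18 J.
|ΔE| = |1.4936 × 10^-18 − 1.6554 × 10^-18| = 1.62 × 10^-19 J = 1.01 eV.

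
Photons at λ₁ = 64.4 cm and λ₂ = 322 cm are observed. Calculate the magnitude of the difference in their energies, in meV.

Using E = hc/λ: E₁ = 3.085 × 10^-25 J, E₂ = 6.169 × 10^-26 J.
|ΔE| = |3.085 × 10^-25 − 6.169 × 10^-26| = 2.47 × 10^-25 J = 1.54 × 10^-3 meV.

1.54 × 10^-3 meV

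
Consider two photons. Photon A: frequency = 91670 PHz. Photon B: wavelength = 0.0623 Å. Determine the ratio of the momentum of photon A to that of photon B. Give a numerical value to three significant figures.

1.90

p_A = 2.026 × 10^-22 kg·m/s (from frequency = 91670 PHz, via p = hf/c).
p_B = 1.064 × 10^-22 kg·m/s (from wavelength = 0.0623 Å, via p = h/λ).
Ratio = 2.026 × 10^-22 / 1.064 × 10^-22 = 1.90.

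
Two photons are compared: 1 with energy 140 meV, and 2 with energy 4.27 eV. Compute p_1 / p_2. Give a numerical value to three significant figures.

p_1 = 7.482 × 10^-29 kg·m/s (from energy = 140 meV, via p = E/c).
p_2 = 2.282 × 10^-27 kg·m/s (from energy = 4.27 eV, via p = E/c).
Ratio = 7.482 × 10^-29 / 2.282 × 10^-27 = 0.0328.

0.0328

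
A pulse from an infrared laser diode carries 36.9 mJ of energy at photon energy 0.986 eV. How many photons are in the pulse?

Per-photon energy: E = 1.580e-19 J (from energy = 0.986 eV).
N = E_total / E_photon = 0.0369 J / 1.580e-19 J = 2.34e17.

2.34e17 photons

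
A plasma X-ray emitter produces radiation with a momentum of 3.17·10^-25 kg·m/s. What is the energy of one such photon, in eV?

593 eV

(c = 2.99792458·10^8 m/s, 1 eV = 1.602176634·10^-19 J.)
For a photon E = pc, so E = 9.503·10^-17 J.
Converting to eV: E = 593.2 eV ≈ 593 eV.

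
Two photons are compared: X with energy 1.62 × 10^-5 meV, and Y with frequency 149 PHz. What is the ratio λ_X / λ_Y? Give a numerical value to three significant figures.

3.80 × 10^10

λ_X = 76.53 m (from energy = 1.62 × 10^-5 meV, via λ = hc/E).
λ_Y = 2.012 × 10^-9 m (from frequency = 149 PHz, via λ = c/f).
Ratio = 76.53 / 2.012 × 10^-9 = 3.80 × 10^10.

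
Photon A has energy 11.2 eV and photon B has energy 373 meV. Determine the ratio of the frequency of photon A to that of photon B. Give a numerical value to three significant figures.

f_A = 2.708 × 10^15 Hz (from energy = 11.2 eV, via f = E/h).
f_B = 9.019 × 10^13 Hz (from energy = 373 meV, via f = E/h).
Ratio = 2.708 × 10^15 / 9.019 × 10^13 = 30.0.

30.0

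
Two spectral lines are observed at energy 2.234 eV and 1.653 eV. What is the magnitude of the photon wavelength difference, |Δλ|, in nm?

195 nm

Using λ = hc/E: λ₁ = 5.5499 × 10^-7 m, λ₂ = 7.5006 × 10^-7 m.
|Δλ| = |5.5499 × 10^-7 − 7.5006 × 10^-7| = 1.95 × 10^-7 m = 195 nm.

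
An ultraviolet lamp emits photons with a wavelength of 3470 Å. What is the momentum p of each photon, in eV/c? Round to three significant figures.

Use h = 6.62607015 × 10^-34 J·s, c = 2.99792458 × 10^8 m/s, 1 eV = 1.602176634 × 10^-19 J.
Convert to SI: λ = 3470 Å = 3.47 × 10^-7 m.
The photon relation is p = h/λ, giving p = 1.910 × 10^-27 kg·m/s.
Converting to eV/c: p = 3.573 eV/c ≈ 3.57 eV/c.

3.57 eV/c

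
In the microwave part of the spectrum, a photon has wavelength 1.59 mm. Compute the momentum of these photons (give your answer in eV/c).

Convert to SI: λ = 1.59 mm = 0.00159 m.
For a photon p = h/λ, so p = 4.167e-31 kg·m/s.
Converting to eV/c: p = 7.798e-4 eV/c ≈ 7.80e-4 eV/c.

7.80e-4 eV/c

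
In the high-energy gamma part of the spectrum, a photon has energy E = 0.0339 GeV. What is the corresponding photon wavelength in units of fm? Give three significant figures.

36.6 fm

Take h = 6.62607015 × 10^-34 J·s, c = 2.99792458 × 10^8 m/s, 1 eV = 1.602176634 × 10^-19 J.
First convert: E = 0.0339 GeV = 5.4314 × 10^-12 J.
For a photon λ = hc/E, so λ = 3.657 × 10^-14 m.
Converting to fm: λ = 36.57 fm ≈ 36.6 fm.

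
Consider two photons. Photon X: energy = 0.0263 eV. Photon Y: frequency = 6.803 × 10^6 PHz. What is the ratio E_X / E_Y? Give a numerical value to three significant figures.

9.35 × 10^-10

E_X = 4.214 × 10^-21 J (from energy = 0.0263 eV, via E given directly).
E_Y = 4.508 × 10^-12 J (from frequency = 6.803 × 10^6 PHz, via E = hf).
Ratio = 4.214 × 10^-21 / 4.508 × 10^-12 = 9.35 × 10^-10.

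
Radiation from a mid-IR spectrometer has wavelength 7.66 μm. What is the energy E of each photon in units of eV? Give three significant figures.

0.162 eV

First convert: λ = 7.66 μm = 7.66·10^-6 m.
The photon relation is E = hc/λ, giving E = 2.593·10^-20 J.
Converting to eV: E = 0.1619 eV ≈ 0.162 eV.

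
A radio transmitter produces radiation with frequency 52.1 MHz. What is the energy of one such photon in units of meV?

First convert: f = 52.1 MHz = 5.21 × 10^7 Hz.
The photon relation is E = hf, giving E = 3.452 × 10^-26 J.
Converting to meV: E = 2.155 × 10^-4 meV ≈ 2.15 × 10^-4 meV.

2.15 × 10^-4 meV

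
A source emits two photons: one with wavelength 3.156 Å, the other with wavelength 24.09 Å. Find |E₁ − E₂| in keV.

3.41 keV

Using E = hc/λ: E₁ = 6.2942e-16 J, E₂ = 8.2459e-17 J.
|ΔE| = |6.2942e-16 − 8.2459e-17| = 5.47e-16 J = 3.41 keV.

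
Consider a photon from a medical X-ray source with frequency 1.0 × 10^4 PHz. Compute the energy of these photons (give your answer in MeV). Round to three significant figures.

First convert: f = 1.0 × 10^4 PHz = 1.0 × 10^19 Hz.
For a photon E = hf, so E = 6.626 × 10^-15 J.
Converting to MeV: E = 0.04136 MeV ≈ 0.0414 MeV.

0.0414 MeV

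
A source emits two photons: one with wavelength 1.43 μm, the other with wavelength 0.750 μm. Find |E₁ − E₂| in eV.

Using E = hc/λ: E₁ = 1.389 × 10^-19 J, E₂ = 2.649 × 10^-19 J.
|ΔE| = |1.389 × 10^-19 − 2.649 × 10^-19| = 1.26 × 10^-19 J = 0.786 eV.

0.786 eV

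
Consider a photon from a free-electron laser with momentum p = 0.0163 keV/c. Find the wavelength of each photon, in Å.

Convert to SI: p = 0.0163 keV/c = 8.7112 × 10^-27 kg·m/s.
Since λ = h/p for a photon, λ = 7.606 × 10^-8 m.
Converting to Å: λ = 760.6 Å ≈ 761 Å.

761 Å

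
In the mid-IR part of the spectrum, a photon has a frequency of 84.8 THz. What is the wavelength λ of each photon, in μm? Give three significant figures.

3.54 μm

Take c = 2.99792458e8 m/s.
First convert: f = 84.8 THz = 8.48e13 Hz.
Apply λ = c/f: λ = 3.535e-6 m.
Converting to μm: λ = 3.535 μm ≈ 3.54 μm.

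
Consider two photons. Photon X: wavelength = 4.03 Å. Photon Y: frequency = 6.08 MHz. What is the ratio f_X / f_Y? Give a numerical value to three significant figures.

f_X = 7.439·10^17 Hz (from wavelength = 4.03 Å, via f = c/λ).
f_Y = 6.080·10^6 Hz (from frequency = 6.08 MHz, via f given directly).
Ratio = 7.439·10^17 / 6.080·10^6 = 1.22·10^11.

1.22·10^11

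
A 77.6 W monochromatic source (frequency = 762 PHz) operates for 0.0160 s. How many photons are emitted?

2.46 × 10^15 photons

Total energy: E_total = P·t = 77.6 × 0.0160 = 1.242 J.
Per-photon energy: E = 5.049 × 10^-16 J.
N = E_total / E_photon = 2.46 × 10^15.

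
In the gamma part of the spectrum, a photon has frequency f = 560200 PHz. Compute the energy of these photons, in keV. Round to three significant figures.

In SI units: f = 560200 PHz = 5.602e20 Hz.
Since E = hf for a photon, E = 3.712e-13 J.
Converting to keV: E = 2317 keV ≈ 2320 keV.

2320 keV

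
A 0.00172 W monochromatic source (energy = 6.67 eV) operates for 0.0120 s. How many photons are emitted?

1.93 × 10^13 photons

Total energy: E_total = P·t = 0.00172 × 0.0120 = 2.064 × 10^-5 J.
Per-photon energy: E = 1.069 × 10^-18 J.
N = E_total / E_photon = 1.93 × 10^13.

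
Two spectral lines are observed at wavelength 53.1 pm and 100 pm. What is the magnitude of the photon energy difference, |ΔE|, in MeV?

Using E = hc/λ: E₁ = 3.741·10^-15 J, E₂ = 1.986·10^-15 J.
|ΔE| = |3.741·10^-15 − 1.986·10^-15| = 1.75·10^-15 J = 0.0110 MeV.

0.0110 MeV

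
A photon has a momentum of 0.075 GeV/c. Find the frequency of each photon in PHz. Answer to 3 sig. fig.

In SI units: p = 0.075 GeV/c = 4.0082e-20 kg·m/s.
Since f = pc/h for a photon, f = 1.813e22 Hz.
Converting to PHz: f = 1.813e7 PHz ≈ 1.81e7 PHz.

1.81e7 PHz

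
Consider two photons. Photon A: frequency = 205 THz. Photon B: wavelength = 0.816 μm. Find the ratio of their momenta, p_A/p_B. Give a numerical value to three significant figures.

p_A = 4.531e-28 kg·m/s (from frequency = 205 THz, via p = hf/c).
p_B = 8.120e-28 kg·m/s (from wavelength = 0.816 μm, via p = h/λ).
Ratio = 4.531e-28 / 8.120e-28 = 0.558.

0.558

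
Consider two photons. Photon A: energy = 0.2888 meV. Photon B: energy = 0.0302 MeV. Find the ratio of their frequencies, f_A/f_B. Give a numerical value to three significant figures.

9.56e-9

f_A = 6.983e10 Hz (from energy = 0.2888 meV, via f = E/h).
f_B = 7.302e18 Hz (from energy = 0.0302 MeV, via f = E/h).
Ratio = 6.983e10 / 7.302e18 = 9.56e-9.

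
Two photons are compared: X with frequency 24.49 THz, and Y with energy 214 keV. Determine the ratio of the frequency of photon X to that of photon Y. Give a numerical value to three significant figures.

4.73 × 10^-7

f_X = 2.449 × 10^13 Hz (from frequency = 24.49 THz, via f given directly).
f_Y = 5.174 × 10^19 Hz (from energy = 214 keV, via f = E/h).
Ratio = 2.449 × 10^13 / 5.174 × 10^19 = 4.73 × 10^-7.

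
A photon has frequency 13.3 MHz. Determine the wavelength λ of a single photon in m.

22.5 m

First convert: f = 13.3 MHz = 1.33 × 10^7 Hz.
The photon relation is λ = c/f, giving λ = 22.54 m.
So λ ≈ 22.5 m.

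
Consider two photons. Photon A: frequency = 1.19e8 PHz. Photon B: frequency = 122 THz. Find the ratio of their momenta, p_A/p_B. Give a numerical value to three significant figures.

9.75e8

p_A = 2.630e-19 kg·m/s (from frequency = 1.19e8 PHz, via p = hf/c).
p_B = 2.696e-28 kg·m/s (from frequency = 122 THz, via p = hf/c).
Ratio = 2.630e-19 / 2.696e-28 = 9.75e8.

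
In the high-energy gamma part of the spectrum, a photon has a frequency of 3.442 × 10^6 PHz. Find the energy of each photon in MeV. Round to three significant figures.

First convert: f = 3.442 × 10^6 PHz = 3.442 × 10^21 Hz.
Since E = hf for a photon, E = 2.281 × 10^-12 J.
Converting to MeV: E = 14.23 MeV ≈ 14.2 MeV.

14.2 MeV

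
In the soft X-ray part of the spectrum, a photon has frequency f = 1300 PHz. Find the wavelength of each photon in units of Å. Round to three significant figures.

2.31 Å

Convert to SI: f = 1300 PHz = 1.3e18 Hz.
Apply λ = c/f: λ = 2.306e-10 m.
Converting to Å: λ = 2.306 Å ≈ 2.31 Å.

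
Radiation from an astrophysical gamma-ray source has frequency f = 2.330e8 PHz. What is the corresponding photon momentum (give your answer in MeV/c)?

964 MeV/c

First convert: f = 2.330e8 PHz = 2.330e23 Hz.
Apply p = hf/c: p = 5.150e-19 kg·m/s.
Converting to MeV/c: p = 963.6 MeV/c ≈ 964 MeV/c.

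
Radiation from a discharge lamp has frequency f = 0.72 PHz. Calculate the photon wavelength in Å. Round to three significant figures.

4160 Å

First convert: f = 0.72 PHz = 7.2 × 10^14 Hz.
The photon relation is λ = c/f, giving λ = 4.164 × 10^-7 m.
Converting to Å: λ = 4164 Å ≈ 4160 Å.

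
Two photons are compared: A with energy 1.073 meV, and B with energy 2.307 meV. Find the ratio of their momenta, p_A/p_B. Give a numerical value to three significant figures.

p_A = 5.734·10^-31 kg·m/s (from energy = 1.073 meV, via p = E/c).
p_B = 1.233·10^-30 kg·m/s (from energy = 2.307 meV, via p = E/c).
Ratio = 5.734·10^-31 / 1.233·10^-30 = 0.465.

0.465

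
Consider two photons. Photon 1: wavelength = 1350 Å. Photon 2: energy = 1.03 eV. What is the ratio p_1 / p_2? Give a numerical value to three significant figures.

8.92

p_1 = 4.908 × 10^-27 kg·m/s (from wavelength = 1350 Å, via p = h/λ).
p_2 = 5.505 × 10^-28 kg·m/s (from energy = 1.03 eV, via p = E/c).
Ratio = 4.908 × 10^-27 / 5.505 × 10^-28 = 8.92.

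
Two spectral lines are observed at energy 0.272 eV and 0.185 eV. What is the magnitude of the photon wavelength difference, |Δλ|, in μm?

Using λ = hc/E: λ₁ = 4.558 × 10^-6 m, λ₂ = 6.702 × 10^-6 m.
|Δλ| = |4.558 × 10^-6 − 6.702 × 10^-6| = 2.14 × 10^-6 m = 2.14 μm.

2.14 μm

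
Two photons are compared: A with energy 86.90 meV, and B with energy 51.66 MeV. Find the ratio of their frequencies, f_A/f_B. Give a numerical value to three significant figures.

f_A = 2.101e13 Hz (from energy = 86.90 meV, via f = E/h).
f_B = 1.249e22 Hz (from energy = 51.66 MeV, via f = E/h).
Ratio = 2.101e13 / 1.249e22 = 1.68e-9.

1.68e-9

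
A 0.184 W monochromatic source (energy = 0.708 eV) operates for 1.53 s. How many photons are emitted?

Total energy: E_total = P·t = 0.184 × 1.53 = 0.2815 J.
Per-photon energy: E = 1.134e-19 J.
N = E_total / E_photon = 2.48e18.

2.48e18 photons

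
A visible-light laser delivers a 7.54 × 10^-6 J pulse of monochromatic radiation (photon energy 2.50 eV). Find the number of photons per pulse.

1.88 × 10^13 photons

Per-photon energy: E = 4.005 × 10^-19 J (from energy = 2.50 eV).
N = E_total / E_photon = 7.54 × 10^-6 J / 4.005 × 10^-19 J = 1.88 × 10^13.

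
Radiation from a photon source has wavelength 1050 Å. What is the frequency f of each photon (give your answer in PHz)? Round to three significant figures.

2.86 PHz

Take c = 2.99792458e8 m/s.
First convert: λ = 1050 Å = 1.05e-7 m.
Apply f = c/λ: f = 2.855e15 Hz.
Converting to PHz: f = 2.855 PHz ≈ 2.86 PHz.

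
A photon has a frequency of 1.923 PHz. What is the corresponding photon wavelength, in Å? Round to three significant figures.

1560 Å

In SI units: f = 1.923 PHz = 1.923e15 Hz.
The photon relation is λ = c/f, giving λ = 1.559e-7 m.
Converting to Å: λ = 1559 Å ≈ 1560 Å.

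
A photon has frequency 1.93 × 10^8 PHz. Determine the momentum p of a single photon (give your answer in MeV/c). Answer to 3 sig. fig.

798 MeV/c

First convert: f = 1.93 × 10^8 PHz = 1.93 × 10^23 Hz.
Apply p = hf/c: p = 4.266 × 10^-19 kg·m/s.
Converting to MeV/c: p = 798.2 MeV/c ≈ 798 MeV/c.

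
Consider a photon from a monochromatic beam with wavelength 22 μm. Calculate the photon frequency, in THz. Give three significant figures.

13.6 THz

(c = 2.99792458 × 10^8 m/s.)
In SI units: λ = 22 μm = 2.2 × 10^-5 m.
The photon relation is f = c/λ, giving f = 1.363 × 10^13 Hz.
Converting to THz: f = 13.63 THz ≈ 13.6 THz.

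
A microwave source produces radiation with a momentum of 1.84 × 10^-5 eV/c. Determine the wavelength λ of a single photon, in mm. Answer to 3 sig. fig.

67.4 mm

(h = 6.62607015 × 10^-34 J·s, c = 2.99792458 × 10^8 m/s, 1 eV = 1.602176634 × 10^-19 J.)
In SI units: p = 1.84 × 10^-5 eV/c = 9.8335 × 10^-33 kg·m/s.
The photon relation is λ = h/p, giving λ = 0.06738 m.
Converting to mm: λ = 67.38 mm ≈ 67.4 mm.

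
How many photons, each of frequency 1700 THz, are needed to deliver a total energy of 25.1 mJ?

2.23 × 10^16 photons

Per-photon energy: E = 1.126 × 10^-18 J (from frequency = 1700 THz).
N = E_total / E_photon = 0.0251 J / 1.126 × 10^-18 J = 2.23 × 10^16.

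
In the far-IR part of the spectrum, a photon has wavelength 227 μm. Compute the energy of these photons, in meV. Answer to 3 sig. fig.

5.46 meV

Take h = 6.62607015e-34 J·s, c = 2.99792458e8 m/s, 1 eV = 1.602176634e-19 J.
First convert: λ = 227 μm = 2.27e-4 m.
The photon relation is E = hc/λ, giving E = 8.751e-22 J.
Converting to meV: E = 5.462 meV ≈ 5.46 meV.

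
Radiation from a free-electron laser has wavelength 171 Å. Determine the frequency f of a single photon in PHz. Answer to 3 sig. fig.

17.5 PHz

First convert: λ = 171 Å = 1.71·10^-8 m.
Apply f = c/λ: f = 1.753·10^16 Hz.
Converting to PHz: f = 17.53 PHz ≈ 17.5 PHz.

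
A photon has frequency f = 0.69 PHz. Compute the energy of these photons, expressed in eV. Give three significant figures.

Take h = 6.62607015e-34 J·s, 1 eV = 1.602176634e-19 J.
First convert: f = 0.69 PHz = 6.9e14 Hz.
The photon relation is E = hf, giving E = 4.572e-19 J.
Converting to eV: E = 2.854 eV ≈ 2.85 eV.

2.85 eV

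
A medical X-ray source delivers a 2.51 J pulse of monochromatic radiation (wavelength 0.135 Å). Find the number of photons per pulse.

1.71e14 photons

Per-photon energy: E = 1.471e-14 J (from wavelength = 0.135 Å).
N = E_total / E_photon = 2.51 J / 1.471e-14 J = 1.71e14.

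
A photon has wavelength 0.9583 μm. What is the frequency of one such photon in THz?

313 THz

Use c = 2.99792458e8 m/s.
First convert: λ = 0.9583 μm = 9.583e-7 m.
The photon relation is f = c/λ, giving f = 3.128e14 Hz.
Converting to THz: f = 312.8 THz ≈ 313 THz.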